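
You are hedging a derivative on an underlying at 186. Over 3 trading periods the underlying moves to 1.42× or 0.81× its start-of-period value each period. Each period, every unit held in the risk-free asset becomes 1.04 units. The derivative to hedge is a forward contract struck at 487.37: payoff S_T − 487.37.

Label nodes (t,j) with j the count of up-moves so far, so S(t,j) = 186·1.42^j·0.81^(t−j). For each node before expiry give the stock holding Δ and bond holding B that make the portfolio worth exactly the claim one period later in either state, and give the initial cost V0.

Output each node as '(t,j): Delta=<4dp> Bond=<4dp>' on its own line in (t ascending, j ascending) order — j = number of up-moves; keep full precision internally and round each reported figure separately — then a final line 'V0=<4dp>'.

(0,0): Delta=1.0000 Bond=-433.2702
(1,0): Delta=1.0000 Bond=-450.6010
(1,1): Delta=1.0000 Bond=-450.6010
(2,0): Delta=1.0000 Bond=-468.6250
(2,1): Delta=1.0000 Bond=-468.6250
(2,2): Delta=1.0000 Bond=-468.6250
V0=-247.2702

Under the risk-neutral measure, an up-move has probability p* = (R−d)/(u−d) = 0.3770 and values discount at R = 1.04.
Terminal payoffs: V(3,0)=-388.5220, V(3,1)=-314.0809, V(3,2)=-183.5792, V(3,3)=45.2016
Node (2,0) S=122.0346: V=(p*·-314.0809+(1−p*)·-388.5220)/1.04=-346.5904; Δ=(-314.0809−-388.5220)/(173.2891−98.8480)=1.0000; B=V−Δ·S=-468.6250
Node (2,1) S=213.9372: V=(p*·-183.5792+(1−p*)·-314.0809)/1.04=-254.6878; Δ=(-183.5792−-314.0809)/(303.7908−173.2891)=1.0000; B=V−Δ·S=-468.6250
Node (2,2) S=375.0504: V=(p*·45.2016+(1−p*)·-183.5792)/1.04=-93.5746; Δ=(45.2016−-183.5792)/(532.5716−303.7908)=1.0000; B=V−Δ·S=-468.6250
Node (1,0) S=150.6600: V=(p*·-254.6878+(1−p*)·-346.5904)/1.04=-299.9410; Δ=(-254.6878−-346.5904)/(213.9372−122.0346)=1.0000; B=V−Δ·S=-450.6010
Node (1,1) S=264.1200: V=(p*·-93.5746+(1−p*)·-254.6878)/1.04=-186.4810; Δ=(-93.5746−-254.6878)/(375.0504−213.9372)=1.0000; B=V−Δ·S=-450.6010
Node (0,0) S=186.0000: V=(p*·-186.4810+(1−p*)·-299.9410)/1.04=-247.2702; Δ=(-186.4810−-299.9410)/(264.1200−150.6600)=1.0000; B=V−Δ·S=-433.2702
Check: Δ(0,0)·S0 + B(0,0) = -247.2702 = V0.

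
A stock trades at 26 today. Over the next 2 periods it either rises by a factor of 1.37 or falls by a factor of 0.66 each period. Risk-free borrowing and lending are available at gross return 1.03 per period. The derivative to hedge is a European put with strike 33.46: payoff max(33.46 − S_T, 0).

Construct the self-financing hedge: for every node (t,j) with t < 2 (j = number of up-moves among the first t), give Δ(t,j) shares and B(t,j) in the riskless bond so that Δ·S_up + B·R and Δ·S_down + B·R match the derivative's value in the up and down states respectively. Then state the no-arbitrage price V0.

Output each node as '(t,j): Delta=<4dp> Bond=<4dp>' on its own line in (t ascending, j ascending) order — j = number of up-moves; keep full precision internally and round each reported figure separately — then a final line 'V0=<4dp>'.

(0,0): Delta=-0.5796 Bond=24.5350
(1,0): Delta=-1.0000 Bond=32.4854
(1,1): Delta=-0.3935 Bond=18.6416
V0=9.4659

No-arbitrage ⇒ martingale measure with p* = (R−d)/(u−d) = 0.5211.
Terminal values V(2,·): V(2,0)=22.1344, V(2,1)=9.9508, V(2,2)=0.0000
Node (1,0) S=17.1600: V=(p*·9.9508+(1−p*)·22.1344)/1.03=15.3254; Δ=(9.9508−22.1344)/(23.5092−11.3256)=-1.0000; B=V−Δ·S=32.4854
Node (1,1) S=35.6200: V=(p*·0.0000+(1−p*)·9.9508)/1.03=4.6264; Δ=(0.0000−9.9508)/(48.7994−23.5092)=-0.3935; B=V−Δ·S=18.6416
Node (0,0) S=26.0000: V=(p*·4.6264+(1−p*)·15.3254)/1.03=9.4659; Δ=(4.6264−15.3254)/(35.6200−17.1600)=-0.5796; B=V−Δ·S=24.5350
Check: Δ(0,0)·S0 + B(0,0) = 9.4659 = V0.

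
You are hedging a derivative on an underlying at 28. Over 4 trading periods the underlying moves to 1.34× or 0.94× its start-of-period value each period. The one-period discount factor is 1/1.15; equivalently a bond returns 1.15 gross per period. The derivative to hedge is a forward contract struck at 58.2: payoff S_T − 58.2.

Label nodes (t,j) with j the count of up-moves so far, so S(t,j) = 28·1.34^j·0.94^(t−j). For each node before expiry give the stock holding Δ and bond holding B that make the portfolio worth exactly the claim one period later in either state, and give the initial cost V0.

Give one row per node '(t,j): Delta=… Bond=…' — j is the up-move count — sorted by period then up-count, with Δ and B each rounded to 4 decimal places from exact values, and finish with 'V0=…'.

(0,0): Delta=1.0000 Bond=-33.2760
(1,0): Delta=1.0000 Bond=-38.2674
(1,1): Delta=1.0000 Bond=-38.2674
(2,0): Delta=1.0000 Bond=-44.0076
(2,1): Delta=1.0000 Bond=-44.0076
(2,2): Delta=1.0000 Bond=-44.0076
(3,0): Delta=1.0000 Bond=-50.6087
(3,1): Delta=1.0000 Bond=-50.6087
(3,2): Delta=1.0000 Bond=-50.6087
(3,3): Delta=1.0000 Bond=-50.6087
V0=-5.2760

No-arbitrage ⇒ martingale measure with p* = (R−d)/(u−d) = 0.5250.
Terminal values V(4,·): V(4,0)=-36.3390, V(4,1)=-27.0365, V(4,2)=-13.7754, V(4,3)=5.1287, V(4,4)=32.0770
  t=3,j=0: stock 23.2564 → up 31.1635 (V=-27.0365), down 21.8610 (V=-36.3390). Price -27.3523; hedge Δ=1.0000, bond B=-50.6087.
  t=3,j=1: stock 33.1527 → up 44.4246 (V=-13.7754), down 31.1635 (V=-27.0365). Price -17.4560; hedge Δ=1.0000, bond B=-50.6087.
  t=3,j=2: stock 47.2602 → up 63.3287 (V=5.1287), down 44.4246 (V=-13.7754). Price -3.3485; hedge Δ=1.0000, bond B=-50.6087.
  t=3,j=3: stock 67.3709 → up 90.2770 (V=32.0770), down 63.3287 (V=5.1287). Price 16.7622; hedge Δ=1.0000, bond B=-50.6087.
  t=2,j=0: stock 24.7408 → up 33.1527 (V=-17.4560), down 23.2564 (V=-27.3523). Price -19.2668; hedge Δ=1.0000, bond B=-44.0076.
  t=2,j=1: stock 35.2688 → up 47.2602 (V=-3.3485), down 33.1527 (V=-17.4560). Price -8.7388; hedge Δ=1.0000, bond B=-44.0076.
  t=2,j=2: stock 50.2768 → up 67.3709 (V=16.7622), down 47.2602 (V=-3.3485). Price 6.2692; hedge Δ=1.0000, bond B=-44.0076.
  t=1,j=0: stock 26.3200 → up 35.2688 (V=-8.7388), down 24.7408 (V=-19.2668). Price -11.9474; hedge Δ=1.0000, bond B=-38.2674.
  t=1,j=1: stock 37.5200 → up 50.2768 (V=6.2692), down 35.2688 (V=-8.7388). Price -0.7474; hedge Δ=1.0000, bond B=-38.2674.
  t=0,j=0: stock 28.0000 → up 37.5200 (V=-0.7474), down 26.3200 (V=-11.9474). Price -5.2760; hedge Δ=1.0000, bond B=-33.2760.
Check: Δ(0,0)·S0 + B(0,0) = -5.2760 = V0.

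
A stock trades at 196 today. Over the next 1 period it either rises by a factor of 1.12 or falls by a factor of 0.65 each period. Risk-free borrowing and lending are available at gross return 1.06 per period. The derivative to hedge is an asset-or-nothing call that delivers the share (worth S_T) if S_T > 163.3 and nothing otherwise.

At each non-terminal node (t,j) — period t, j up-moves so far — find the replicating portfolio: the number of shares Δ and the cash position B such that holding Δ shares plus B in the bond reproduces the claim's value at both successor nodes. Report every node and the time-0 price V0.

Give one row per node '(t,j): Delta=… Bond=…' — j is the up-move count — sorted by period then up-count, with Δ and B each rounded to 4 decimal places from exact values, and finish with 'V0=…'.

(0,0): Delta=2.3830 Bond=-286.4071
V0=180.6568

No-arbitrage ⇒ martingale measure with p* = (R−d)/(u−d) = 0.8723.
Terminal values V(1,·): V(1,0)=0.0000, V(1,1)=219.5200
  t=0,j=0: stock 196.0000 → up 219.5200 (V=219.5200), down 127.4000 (V=0.0000). Price 180.6568; hedge Δ=2.3830, bond B=-286.4071.
The time-0 hedge costs 180.6568, which is the no-arbitrage price.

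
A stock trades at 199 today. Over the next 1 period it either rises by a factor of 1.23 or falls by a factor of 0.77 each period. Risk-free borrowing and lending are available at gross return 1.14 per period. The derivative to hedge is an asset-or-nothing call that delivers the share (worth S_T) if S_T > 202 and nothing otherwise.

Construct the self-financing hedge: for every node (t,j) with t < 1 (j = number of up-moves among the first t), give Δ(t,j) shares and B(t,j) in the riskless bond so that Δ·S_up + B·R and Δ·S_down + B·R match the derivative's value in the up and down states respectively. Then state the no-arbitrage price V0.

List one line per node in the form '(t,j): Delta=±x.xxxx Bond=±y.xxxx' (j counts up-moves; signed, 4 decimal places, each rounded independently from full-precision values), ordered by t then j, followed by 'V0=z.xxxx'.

(0,0): Delta=2.6739 Bond=-359.4068
V0=172.7019

Risk-neutral probability p* = (R−d)/(u−d) = (1.14−0.77)/(1.23−0.77) = 0.8043.
Terminal values V(1,·): V(1,0)=0.0000, V(1,1)=244.7700
  t=0,j=0: stock 199.0000 → up 244.7700 (V=244.7700), down 153.2300 (V=0.0000). Price 172.7019; hedge Δ=2.6739, bond B=-359.4068.
Self-financing check: at every node Δ·S+B equals the discounted successor values.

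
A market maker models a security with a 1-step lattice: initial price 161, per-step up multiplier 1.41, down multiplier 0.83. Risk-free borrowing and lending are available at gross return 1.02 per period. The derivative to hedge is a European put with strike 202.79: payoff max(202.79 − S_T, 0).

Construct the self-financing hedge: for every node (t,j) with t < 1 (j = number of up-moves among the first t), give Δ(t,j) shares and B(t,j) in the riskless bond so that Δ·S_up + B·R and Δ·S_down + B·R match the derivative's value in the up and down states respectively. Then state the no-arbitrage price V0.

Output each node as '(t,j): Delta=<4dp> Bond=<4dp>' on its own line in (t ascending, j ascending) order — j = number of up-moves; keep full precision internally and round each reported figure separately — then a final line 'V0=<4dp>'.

Since d<R<u, set p* = (R−d)/(u−d) = 0.3276; price each node as the discounted p*-expectation of its children.
Terminal values V(1,·): V(1,0)=69.1600, V(1,1)=0.0000
  t=0,j=0: stock 161.0000 → up 227.0100 (V=0.0000), down 133.6300 (V=69.1600). Price 45.5923; hedge Δ=-0.7406, bond B=164.8337.
The time-0 hedge costs 45.5923, which is the no-arbitrage price.

(0,0): Delta=-0.7406 Bond=164.8337
V0=45.5923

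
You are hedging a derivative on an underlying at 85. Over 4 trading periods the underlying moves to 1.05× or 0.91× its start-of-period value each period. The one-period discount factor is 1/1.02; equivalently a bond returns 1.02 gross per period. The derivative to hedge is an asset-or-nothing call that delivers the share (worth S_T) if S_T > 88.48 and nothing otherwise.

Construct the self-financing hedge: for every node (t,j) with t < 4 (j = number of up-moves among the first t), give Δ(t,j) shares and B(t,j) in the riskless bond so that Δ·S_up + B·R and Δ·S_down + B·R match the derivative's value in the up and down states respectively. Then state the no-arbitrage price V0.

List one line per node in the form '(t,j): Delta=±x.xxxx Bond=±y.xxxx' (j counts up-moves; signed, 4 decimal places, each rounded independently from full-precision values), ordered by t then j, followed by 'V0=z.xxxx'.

(0,0): Delta=3.3431 Bond=-213.3952
(1,0): Delta=4.9065 Bond=-338.5871
(1,1): Delta=2.9736 Bond=-184.6839
(2,0): Delta=0.0000 Bond=0.0000
(2,1): Delta=6.0662 Bond=-439.5476
(2,2): Delta=2.2426 Bond=-119.8766
(3,0): Delta=0.0000 Bond=0.0000
(3,1): Delta=0.0000 Bond=0.0000
(3,2): Delta=7.5000 Bond=-570.6127
(3,3): Delta=1.0000 Bond=0.0000
V0=70.7710

No-arbitrage ⇒ martingale measure with p* = (R−d)/(u−d) = 0.7857.
At expiry t=4: V(4,0)=0.0000, V(4,1)=0.0000, V(4,2)=0.0000, V(4,3)=89.5423, V(4,4)=103.3180
(3,0): S=64.0535. Δ = (V_up−V_dn)/(S_up−S_dn) = (0.0000−0.0000)/(67.2562−58.2887) = 0.0000. V = [p*·0.0000 + (1−p*)·0.0000]/1.02 = 0.0000. B = V − Δ·S = 0.0000.
(3,1): S=73.9079. Δ = (V_up−V_dn)/(S_up−S_dn) = (0.0000−0.0000)/(77.6033−67.2562) = 0.0000. V = [p*·0.0000 + (1−p*)·0.0000]/1.02 = 0.0000. B = V − Δ·S = 0.0000.
(3,2): S=85.2784. Δ = (V_up−V_dn)/(S_up−S_dn) = (89.5423−0.0000)/(89.5423−77.6033) = 7.5000. V = [p*·89.5423 + (1−p*)·0.0000]/1.02 = 68.9752. B = V − Δ·S = -570.6127.
(3,3): S=98.3981. Δ = (V_up−V_dn)/(S_up−S_dn) = (103.3180−89.5423)/(103.3180−89.5423) = 1.0000. V = [p*·103.3180 + (1−p*)·89.5423]/1.02 = 98.3981. B = V − Δ·S = 0.0000.
(2,0): S=70.3885. Δ = (V_up−V_dn)/(S_up−S_dn) = (0.0000−0.0000)/(73.9079−64.0535) = 0.0000. V = [p*·0.0000 + (1−p*)·0.0000]/1.02 = 0.0000. B = V − Δ·S = 0.0000.
(2,1): S=81.2175. Δ = (V_up−V_dn)/(S_up−S_dn) = (68.9752−0.0000)/(85.2784−73.9079) = 6.0662. V = [p*·68.9752 + (1−p*)·0.0000]/1.02 = 53.1321. B = V − Δ·S = -439.5476.
(2,2): S=93.7125. Δ = (V_up−V_dn)/(S_up−S_dn) = (98.3981−68.9752)/(98.3981−85.2784) = 2.2426. V = [p*·98.3981 + (1−p*)·68.9752]/1.02 = 90.2875. B = V − Δ·S = -119.8766.
(1,0): S=77.3500. Δ = (V_up−V_dn)/(S_up−S_dn) = (53.1321−0.0000)/(81.2175−70.3885) = 4.9065. V = [p*·53.1321 + (1−p*)·0.0000]/1.02 = 40.9281. B = V − Δ·S = -338.5871.
(1,1): S=89.2500. Δ = (V_up−V_dn)/(S_up−S_dn) = (90.2875−53.1321)/(93.7125−81.2175) = 2.9736. V = [p*·90.2875 + (1−p*)·53.1321]/1.02 = 80.7114. B = V − Δ·S = -184.6839.
(0,0): S=85.0000. Δ = (V_up−V_dn)/(S_up−S_dn) = (80.7114−40.9281)/(89.2500−77.3500) = 3.3431. V = [p*·80.7114 + (1−p*)·40.9281]/1.02 = 70.7710. B = V − Δ·S = -213.3952.
Each (Δ,B) replicates both successor values, so the strategy is self-financing and V0 is arbitrage-free.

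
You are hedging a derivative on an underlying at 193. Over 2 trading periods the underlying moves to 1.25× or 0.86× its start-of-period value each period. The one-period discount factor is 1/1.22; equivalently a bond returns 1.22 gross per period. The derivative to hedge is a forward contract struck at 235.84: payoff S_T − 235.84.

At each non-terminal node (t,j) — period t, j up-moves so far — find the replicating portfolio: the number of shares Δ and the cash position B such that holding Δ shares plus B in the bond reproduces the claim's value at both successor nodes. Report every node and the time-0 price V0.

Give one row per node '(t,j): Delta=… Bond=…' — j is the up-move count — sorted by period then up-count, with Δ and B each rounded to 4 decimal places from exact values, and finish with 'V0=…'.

(0,0): Delta=1.0000 Bond=-158.4520
(1,0): Delta=1.0000 Bond=-193.3115
(1,1): Delta=1.0000 Bond=-193.3115
V0=34.5480

Under the risk-neutral measure, an up-move has probability p* = (R−d)/(u−d) = 0.9231 and values discount at R = 1.22.
At expiry t=2: V(2,0)=-93.0972, V(2,1)=-28.3650, V(2,2)=65.7225
  t=1,j=0: stock 165.9800 → up 207.4750 (V=-28.3650), down 142.7428 (V=-93.0972). Price -27.3315; hedge Δ=1.0000, bond B=-193.3115.
  t=1,j=1: stock 241.2500 → up 301.5625 (V=65.7225), down 207.4750 (V=-28.3650). Price 47.9385; hedge Δ=1.0000, bond B=-193.3115.
  t=0,j=0: stock 193.0000 → up 241.2500 (V=47.9385), down 165.9800 (V=-27.3315). Price 34.5480; hedge Δ=1.0000, bond B=-158.4520.
Check: Δ(0,0)·S0 + B(0,0) = 34.5480 = V0.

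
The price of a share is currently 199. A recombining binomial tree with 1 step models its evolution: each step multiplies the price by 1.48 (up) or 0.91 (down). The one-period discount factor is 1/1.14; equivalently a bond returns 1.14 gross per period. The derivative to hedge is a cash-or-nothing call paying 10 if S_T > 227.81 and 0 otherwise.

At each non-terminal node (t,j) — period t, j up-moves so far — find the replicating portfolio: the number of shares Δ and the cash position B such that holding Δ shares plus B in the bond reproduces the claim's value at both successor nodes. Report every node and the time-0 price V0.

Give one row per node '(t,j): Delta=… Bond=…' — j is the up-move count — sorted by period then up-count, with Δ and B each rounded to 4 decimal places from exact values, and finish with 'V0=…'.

(0,0): Delta=0.0882 Bond=-14.0043
V0=3.5396

Under the risk-neutral measure, an up-move has probability p* = (R−d)/(u−d) = 0.4035 and values discount at R = 1.14.
Terminal values V(1,·): V(1,0)=0.0000, V(1,1)=10.0000
  t=0,j=0: stock 199.0000 → up 294.5200 (V=10.0000), down 181.0900 (V=0.0000). Price 3.5396; hedge Δ=0.0882, bond B=-14.0043.
Self-financing check: at every node Δ·S+B equals the discounted successor values.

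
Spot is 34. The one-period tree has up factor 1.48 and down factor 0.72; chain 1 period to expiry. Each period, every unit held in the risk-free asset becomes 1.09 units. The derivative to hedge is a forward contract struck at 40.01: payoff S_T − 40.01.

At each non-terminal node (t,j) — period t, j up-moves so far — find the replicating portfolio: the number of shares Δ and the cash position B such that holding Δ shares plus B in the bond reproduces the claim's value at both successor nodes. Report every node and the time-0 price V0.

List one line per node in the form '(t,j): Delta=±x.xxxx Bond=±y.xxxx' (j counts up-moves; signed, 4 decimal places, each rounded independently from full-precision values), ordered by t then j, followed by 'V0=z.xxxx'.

No-arbitrage ⇒ martingale measure with p* = (R−d)/(u−d) = 0.4868.
Payoff layer (t=1): V(1,0)=-15.5300, V(1,1)=10.3100
Node (0,0) S=34.0000: V=(p*·10.3100+(1−p*)·-15.5300)/1.09=-2.7064; Δ=(10.3100−-15.5300)/(50.3200−24.4800)=1.0000; B=V−Δ·S=-36.7064
Self-financing check: at every node Δ·S+B equals the discounted successor values.

(0,0): Delta=1.0000 Bond=-36.7064
V0=-2.7064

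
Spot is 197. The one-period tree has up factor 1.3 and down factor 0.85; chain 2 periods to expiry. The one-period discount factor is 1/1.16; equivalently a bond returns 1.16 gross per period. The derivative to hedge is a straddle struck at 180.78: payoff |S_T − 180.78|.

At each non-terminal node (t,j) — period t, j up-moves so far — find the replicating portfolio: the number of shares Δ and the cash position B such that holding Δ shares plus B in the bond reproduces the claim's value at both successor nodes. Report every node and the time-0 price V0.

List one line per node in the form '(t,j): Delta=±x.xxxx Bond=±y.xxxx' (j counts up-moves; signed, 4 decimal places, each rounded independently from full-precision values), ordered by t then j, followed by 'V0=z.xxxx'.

(0,0): Delta=0.7674 Bond=-82.9886
(1,0): Delta=-0.0205 Bond=35.6561
(1,1): Delta=1.0000 Bond=-155.8448
V0=68.1821

No-arbitrage ⇒ martingale measure with p* = (R−d)/(u−d) = 0.6889.
Payoff layer (t=2): V(2,0)=38.4475, V(2,1)=36.9050, V(2,2)=152.1500
Node (1,0) S=167.4500: V=(p*·36.9050+(1−p*)·38.4475)/1.16=32.2284; Δ=(36.9050−38.4475)/(217.6850−142.3325)=-0.0205; B=V−Δ·S=35.6561
Node (1,1) S=256.1000: V=(p*·152.1500+(1−p*)·36.9050)/1.16=100.2552; Δ=(152.1500−36.9050)/(332.9300−217.6850)=1.0000; B=V−Δ·S=-155.8448
Node (0,0) S=197.0000: V=(p*·100.2552+(1−p*)·32.2284)/1.16=68.1821; Δ=(100.2552−32.2284)/(256.1000−167.4500)=0.7674; B=V−Δ·S=-82.9886
Each (Δ,B) replicates both successor values, so the strategy is self-financing and V0 is arbitrage-free.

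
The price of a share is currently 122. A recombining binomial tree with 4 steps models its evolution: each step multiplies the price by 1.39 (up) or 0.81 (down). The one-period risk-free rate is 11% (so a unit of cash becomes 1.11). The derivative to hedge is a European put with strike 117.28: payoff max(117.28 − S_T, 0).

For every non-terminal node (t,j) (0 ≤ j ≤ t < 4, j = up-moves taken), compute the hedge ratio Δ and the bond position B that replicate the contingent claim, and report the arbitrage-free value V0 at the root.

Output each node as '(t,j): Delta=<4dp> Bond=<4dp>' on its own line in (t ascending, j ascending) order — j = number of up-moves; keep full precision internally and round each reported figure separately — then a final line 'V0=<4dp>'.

Under the risk-neutral measure, an up-move has probability p* = (R−d)/(u−d) = 0.5172 and values discount at R = 1.11.
Payoff layer (t=4): V(4,0)=64.7630, V(4,1)=27.1582, V(4,2)=0.0000, V(4,3)=0.0000, V(4,4)=0.0000
Node (3,0) S=64.8358: V=(p*·27.1582+(1−p*)·64.7630)/1.11=40.8219; Δ=(27.1582−64.7630)/(90.1218−52.5170)=-1.0000; B=V−Δ·S=105.6577
Node (3,1) S=111.2614: V=(p*·0.0000+(1−p*)·27.1582)/1.11=11.8116; Δ=(0.0000−27.1582)/(154.6534−90.1218)=-0.4209; B=V−Δ·S=58.6361
Node (3,2) S=190.9301: V=(p*·0.0000+(1−p*)·0.0000)/1.11=0.0000; Δ=(0.0000−0.0000)/(265.3929−154.6534)=0.0000; B=V−Δ·S=0.0000
Node (3,3) S=327.6455: V=(p*·0.0000+(1−p*)·0.0000)/1.11=0.0000; Δ=(0.0000−0.0000)/(455.4273−265.3929)=0.0000; B=V−Δ·S=0.0000
Node (2,0) S=80.0442: V=(p*·11.8116+(1−p*)·40.8219)/1.11=23.2582; Δ=(11.8116−40.8219)/(111.2614−64.8358)=-0.6249; B=V−Δ·S=73.2758
Node (2,1) S=137.3598: V=(p*·0.0000+(1−p*)·11.8116)/1.11=5.1371; Δ=(0.0000−11.8116)/(190.9301−111.2614)=-0.1483; B=V−Δ·S=25.5019
Node (2,2) S=235.7162: V=(p*·0.0000+(1−p*)·0.0000)/1.11=0.0000; Δ=(0.0000−0.0000)/(327.6455−190.9301)=0.0000; B=V−Δ·S=0.0000
Node (1,0) S=98.8200: V=(p*·5.1371+(1−p*)·23.2582)/1.11=12.5092; Δ=(5.1371−23.2582)/(137.3598−80.0442)=-0.3162; B=V−Δ·S=43.7524
Node (1,1) S=169.5800: V=(p*·0.0000+(1−p*)·5.1371)/1.11=2.2342; Δ=(0.0000−5.1371)/(235.7162−137.3598)=-0.0522; B=V−Δ·S=11.0912
Node (0,0) S=122.0000: V=(p*·2.2342+(1−p*)·12.5092)/1.11=6.4816; Δ=(2.2342−12.5092)/(169.5800−98.8200)=-0.1452; B=V−Δ·S=24.1970
Self-financing check: at every node Δ·S+B equals the discounted successor values.

(0,0): Delta=-0.1452 Bond=24.1970
(1,0): Delta=-0.3162 Bond=43.7524
(1,1): Delta=-0.0522 Bond=11.0912
(2,0): Delta=-0.6249 Bond=73.2758
(2,1): Delta=-0.1483 Bond=25.5019
(2,2): Delta=0.0000 Bond=0.0000
(3,0): Delta=-1.0000 Bond=105.6577
(3,1): Delta=-0.4209 Bond=58.6361
(3,2): Delta=0.0000 Bond=0.0000
(3,3): Delta=0.0000 Bond=0.0000
V0=6.4816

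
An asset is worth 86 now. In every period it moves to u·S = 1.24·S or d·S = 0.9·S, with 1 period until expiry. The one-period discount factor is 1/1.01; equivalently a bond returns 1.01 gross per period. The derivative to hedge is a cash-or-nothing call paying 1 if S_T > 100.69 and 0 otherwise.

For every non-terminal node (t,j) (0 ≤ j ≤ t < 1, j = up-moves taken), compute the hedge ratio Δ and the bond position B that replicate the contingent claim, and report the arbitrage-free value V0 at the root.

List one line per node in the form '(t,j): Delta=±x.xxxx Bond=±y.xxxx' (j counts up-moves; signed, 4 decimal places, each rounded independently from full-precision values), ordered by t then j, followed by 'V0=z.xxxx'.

(0,0): Delta=0.0342 Bond=-2.6209
V0=0.3203

Since d<R<u, set p* = (R−d)/(u−d) = 0.3235; price each node as the discounted p*-expectation of its children.
Payoff layer (t=1): V(1,0)=0.0000, V(1,1)=1.0000
Node (0,0) S=86.0000: V=(p*·1.0000+(1−p*)·0.0000)/1.01=0.3203; Δ=(1.0000−0.0000)/(106.6400−77.4000)=0.0342; B=V−Δ·S=-2.6209
Each (Δ,B) replicates both successor values, so the strategy is self-financing and V0 is arbitrage-free.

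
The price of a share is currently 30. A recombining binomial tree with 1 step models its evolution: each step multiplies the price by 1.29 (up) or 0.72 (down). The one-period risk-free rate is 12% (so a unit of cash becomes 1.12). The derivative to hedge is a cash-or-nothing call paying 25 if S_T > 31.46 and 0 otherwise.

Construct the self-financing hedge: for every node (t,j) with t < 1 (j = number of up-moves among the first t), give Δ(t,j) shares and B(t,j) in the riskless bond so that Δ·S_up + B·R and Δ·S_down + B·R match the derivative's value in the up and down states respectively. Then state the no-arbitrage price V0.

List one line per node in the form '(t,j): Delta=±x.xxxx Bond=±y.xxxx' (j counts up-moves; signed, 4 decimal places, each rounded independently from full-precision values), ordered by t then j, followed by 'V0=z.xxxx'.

(0,0): Delta=1.4620 Bond=-28.1955
V0=15.6642

Risk-neutral probability p* = (R−d)/(u−d) = (1.12−0.72)/(1.29−0.72) = 0.7018.
At expiry t=1: V(1,0)=0.0000, V(1,1)=25.0000
Node (0,0) S=30.0000: V=(p*·25.0000+(1−p*)·0.0000)/1.12=15.6642; Δ=(25.0000−0.0000)/(38.7000−21.6000)=1.4620; B=V−Δ·S=-28.1955
The time-0 hedge costs 15.6642, which is the no-arbitrage price.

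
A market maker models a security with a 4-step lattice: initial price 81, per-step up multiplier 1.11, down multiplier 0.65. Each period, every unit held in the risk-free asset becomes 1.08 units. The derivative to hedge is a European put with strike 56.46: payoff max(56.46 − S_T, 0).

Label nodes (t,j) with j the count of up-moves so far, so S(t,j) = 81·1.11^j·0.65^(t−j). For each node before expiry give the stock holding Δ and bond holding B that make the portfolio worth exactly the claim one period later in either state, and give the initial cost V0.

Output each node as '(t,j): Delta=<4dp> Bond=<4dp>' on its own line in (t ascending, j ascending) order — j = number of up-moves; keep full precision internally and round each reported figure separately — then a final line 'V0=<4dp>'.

Since d<R<u, set p* = (R−d)/(u−d) = 0.9348; price each node as the discounted p*-expectation of its children.
At expiry t=4: V(4,0)=42.0010, V(4,1)=31.7685, V(4,2)=14.2945, V(4,3)=0.0000, V(4,4)=0.0000
  t=3,j=0: stock 22.2446 → up 24.6915 (V=31.7685), down 14.4590 (V=42.0010). Price 30.0332; hedge Δ=-1.0000, bond B=52.2778.
  t=3,j=1: stock 37.9870 → up 42.1655 (V=14.2945), down 24.6915 (V=31.7685). Price 14.2908; hedge Δ=-1.0000, bond B=52.2778.
  t=3,j=2: stock 64.8701 → up 72.0058 (V=0.0000), down 42.1655 (V=14.2945). Price 0.8632; hedge Δ=-0.4790, bond B=31.9381.
  t=3,j=3: stock 110.7781 → up 122.9637 (V=0.0000), down 72.0058 (V=0.0000). Price 0.0000; hedge Δ=0.0000, bond B=0.0000.
  t=2,j=0: stock 34.2225 → up 37.9870 (V=14.2908), down 22.2446 (V=30.0332). Price 14.1828; hedge Δ=-1.0000, bond B=48.4053.
  t=2,j=1: stock 58.4415 → up 64.8701 (V=0.8632), down 37.9870 (V=14.2908). Price 1.6101; hedge Δ=-0.4995, bond B=30.8006.
  t=2,j=2: stock 99.8001 → up 110.7781 (V=0.0000), down 64.8701 (V=0.8632). Price 0.0521; hedge Δ=-0.0188, bond B=1.9286.
  t=1,j=0: stock 52.6500 → up 58.4415 (V=1.6101), down 34.2225 (V=14.1828). Price 2.2501; hedge Δ=-0.5191, bond B=29.5821.
  t=1,j=1: stock 89.9100 → up 99.8001 (V=0.0521), down 58.4415 (V=1.6101). Price 0.1423; hedge Δ=-0.0377, bond B=3.5292.
  t=0,j=0: stock 81.0000 → up 89.9100 (V=0.1423), down 52.6500 (V=2.2501). Price 0.2591; hedge Δ=-0.0566, bond B=4.8411.
Check: Δ(0,0)·S0 + B(0,0) = 0.2591 = V0.

(0,0): Delta=-0.0566 Bond=4.8411
(1,0): Delta=-0.5191 Bond=29.5821
(1,1): Delta=-0.0377 Bond=3.5292
(2,0): Delta=-1.0000 Bond=48.4053
(2,1): Delta=-0.4995 Bond=30.8006
(2,2): Delta=-0.0188 Bond=1.9286
(3,0): Delta=-1.0000 Bond=52.2778
(3,1): Delta=-1.0000 Bond=52.2778
(3,2): Delta=-0.4790 Bond=31.9381
(3,3): Delta=0.0000 Bond=0.0000
V0=0.2591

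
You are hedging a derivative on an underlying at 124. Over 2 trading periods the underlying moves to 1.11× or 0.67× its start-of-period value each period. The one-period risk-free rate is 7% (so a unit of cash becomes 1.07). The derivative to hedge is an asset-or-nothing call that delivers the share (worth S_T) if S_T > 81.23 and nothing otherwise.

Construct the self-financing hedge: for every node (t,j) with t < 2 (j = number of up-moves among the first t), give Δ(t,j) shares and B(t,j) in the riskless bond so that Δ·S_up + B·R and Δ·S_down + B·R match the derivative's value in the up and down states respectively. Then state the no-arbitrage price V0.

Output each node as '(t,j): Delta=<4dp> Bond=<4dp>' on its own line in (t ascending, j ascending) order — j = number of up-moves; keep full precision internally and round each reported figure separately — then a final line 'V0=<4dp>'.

(0,0): Delta=1.0867 Bond=-11.1502
(1,0): Delta=2.5227 Bond=-131.2375
(1,1): Delta=1.0000 Bond=0.0000
V0=123.5982

The replicating-portfolio and risk-neutral prices coincide; use p* = (1.07−0.67)/(1.11−0.67) = 0.9091 for the latter.
At expiry t=2: V(2,0)=0.0000, V(2,1)=92.2188, V(2,2)=152.7804
  t=1,j=0: stock 83.0800 → up 92.2188 (V=92.2188), down 55.6636 (V=0.0000). Price 78.3507; hedge Δ=2.5227, bond B=-131.2375.
  t=1,j=1: stock 137.6400 → up 152.7804 (V=152.7804), down 92.2188 (V=92.2188). Price 137.6400; hedge Δ=1.0000, bond B=0.0000.
  t=0,j=0: stock 124.0000 → up 137.6400 (V=137.6400), down 83.0800 (V=78.3507). Price 123.5982; hedge Δ=1.0867, bond B=-11.1502.
Root portfolio cost Δ·124+B reproduces V0=123.5982.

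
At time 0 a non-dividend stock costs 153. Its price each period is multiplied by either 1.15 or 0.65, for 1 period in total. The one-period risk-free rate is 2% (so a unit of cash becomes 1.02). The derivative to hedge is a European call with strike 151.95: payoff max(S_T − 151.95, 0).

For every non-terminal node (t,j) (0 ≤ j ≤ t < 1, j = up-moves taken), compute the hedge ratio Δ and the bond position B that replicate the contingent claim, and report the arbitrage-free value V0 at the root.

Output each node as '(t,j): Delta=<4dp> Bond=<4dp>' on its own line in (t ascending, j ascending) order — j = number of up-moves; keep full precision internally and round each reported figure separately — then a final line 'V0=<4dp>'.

(0,0): Delta=0.3137 Bond=-30.5882
V0=17.4118

No-arbitrage ⇒ martingale measure with p* = (R−d)/(u−d) = 0.7400.
At expiry t=1: V(1,0)=0.0000, V(1,1)=24.0000
(0,0): S=153.0000. Δ = (V_up−V_dn)/(S_up−S_dn) = (24.0000−0.0000)/(175.9500−99.4500) = 0.3137. V = [p*·24.0000 + (1−p*)·0.0000]/1.02 = 17.4118. B = V − Δ·S = -30.5882.
Each (Δ,B) replicates both successor values, so the strategy is self-financing and V0 is arbitrage-free.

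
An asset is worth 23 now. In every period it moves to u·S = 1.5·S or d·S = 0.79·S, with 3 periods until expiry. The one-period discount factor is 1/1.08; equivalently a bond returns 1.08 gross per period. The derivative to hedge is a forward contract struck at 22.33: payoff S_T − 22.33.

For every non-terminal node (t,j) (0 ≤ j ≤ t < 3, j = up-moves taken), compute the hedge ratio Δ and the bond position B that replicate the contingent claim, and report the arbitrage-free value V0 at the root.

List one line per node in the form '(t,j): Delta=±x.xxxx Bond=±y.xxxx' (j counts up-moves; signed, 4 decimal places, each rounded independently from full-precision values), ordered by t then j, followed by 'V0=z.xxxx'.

The replicating-portfolio and risk-neutral prices coincide; use p* = (1.08−0.79)/(1.5−0.79) = 0.4085 for the latter.
Payoff layer (t=3): V(3,0)=-10.9901, V(3,1)=-0.7985, V(3,2)=18.5525, V(3,3)=55.2950
Node (2,0) S=14.3543: V=(p*·-0.7985+(1−p*)·-10.9901)/1.08=-6.3216; Δ=(-0.7985−-10.9901)/(21.5315−11.3399)=1.0000; B=V−Δ·S=-20.6759
Node (2,1) S=27.2550: V=(p*·18.5525+(1−p*)·-0.7985)/1.08=6.5791; Δ=(18.5525−-0.7985)/(40.8825−21.5315)=1.0000; B=V−Δ·S=-20.6759
Node (2,2) S=51.7500: V=(p*·55.2950+(1−p*)·18.5525)/1.08=31.0741; Δ=(55.2950−18.5525)/(77.6250−40.8825)=1.0000; B=V−Δ·S=-20.6759
Node (1,0) S=18.1700: V=(p*·6.5791+(1−p*)·-6.3216)/1.08=-0.9744; Δ=(6.5791−-6.3216)/(27.2550−14.3543)=1.0000; B=V−Δ·S=-19.1444
Node (1,1) S=34.5000: V=(p*·31.0741+(1−p*)·6.5791)/1.08=15.3556; Δ=(31.0741−6.5791)/(51.7500−27.2550)=1.0000; B=V−Δ·S=-19.1444
Node (0,0) S=23.0000: V=(p*·15.3556+(1−p*)·-0.9744)/1.08=5.2737; Δ=(15.3556−-0.9744)/(34.5000−18.1700)=1.0000; B=V−Δ·S=-17.7263
Self-financing check: at every node Δ·S+B equals the discounted successor values.

(0,0): Delta=1.0000 Bond=-17.7263
(1,0): Delta=1.0000 Bond=-19.1444
(1,1): Delta=1.0000 Bond=-19.1444
(2,0): Delta=1.0000 Bond=-20.6759
(2,1): Delta=1.0000 Bond=-20.6759
(2,2): Delta=1.0000 Bond=-20.6759
V0=5.2737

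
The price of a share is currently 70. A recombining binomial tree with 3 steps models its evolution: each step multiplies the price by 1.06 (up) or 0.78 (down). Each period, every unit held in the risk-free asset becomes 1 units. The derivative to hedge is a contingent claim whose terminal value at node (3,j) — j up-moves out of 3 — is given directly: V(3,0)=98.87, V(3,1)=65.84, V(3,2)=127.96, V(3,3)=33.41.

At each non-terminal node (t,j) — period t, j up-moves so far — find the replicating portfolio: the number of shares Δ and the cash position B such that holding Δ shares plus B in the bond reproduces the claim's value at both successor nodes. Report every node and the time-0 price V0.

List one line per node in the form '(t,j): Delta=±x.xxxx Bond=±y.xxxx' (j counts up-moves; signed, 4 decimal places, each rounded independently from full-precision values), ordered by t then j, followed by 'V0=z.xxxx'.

(0,0): Delta=-1.9882 Bond=214.2624
(1,0): Delta=2.7296 Bond=-43.3320
(1,1): Delta=-2.9350 Bond=284.5155
(2,0): Delta=-2.7699 Bond=190.8821
(2,1): Delta=3.8333 Bond=-107.2086
(2,2): Delta=-4.2933 Bond=391.3493
V0=75.0879

Risk-neutral probability p* = (R−d)/(u−d) = (1−0.78)/(1.06−0.78) = 0.7857.
Payoff layer (t=3): V(3,0)=98.8700, V(3,1)=65.8400, V(3,2)=127.9600, V(3,3)=33.4100
Node (2,0) S=42.5880: V=(p*·65.8400+(1−p*)·98.8700)/1=72.9179; Δ=(65.8400−98.8700)/(45.1433−33.2186)=-2.7699; B=V−Δ·S=190.8821
Node (2,1) S=57.8760: V=(p*·127.9600+(1−p*)·65.8400)/1=114.6486; Δ=(127.9600−65.8400)/(61.3486−45.1433)=3.8333; B=V−Δ·S=-107.2086
Node (2,2) S=78.6520: V=(p*·33.4100+(1−p*)·127.9600)/1=53.6707; Δ=(33.4100−127.9600)/(83.3711−61.3486)=-4.2933; B=V−Δ·S=391.3493
Node (1,0) S=54.6000: V=(p*·114.6486+(1−p*)·72.9179)/1=105.7063; Δ=(114.6486−72.9179)/(57.8760−42.5880)=2.7296; B=V−Δ·S=-43.3320
Node (1,1) S=74.2000: V=(p*·53.6707+(1−p*)·114.6486)/1=66.7374; Δ=(53.6707−114.6486)/(78.6520−57.8760)=-2.9350; B=V−Δ·S=284.5155
Node (0,0) S=70.0000: V=(p*·66.7374+(1−p*)·105.7063)/1=75.0879; Δ=(66.7374−105.7063)/(74.2000−54.6000)=-1.9882; B=V−Δ·S=214.2624
Check: Δ(0,0)·S0 + B(0,0) = 75.0879 = V0.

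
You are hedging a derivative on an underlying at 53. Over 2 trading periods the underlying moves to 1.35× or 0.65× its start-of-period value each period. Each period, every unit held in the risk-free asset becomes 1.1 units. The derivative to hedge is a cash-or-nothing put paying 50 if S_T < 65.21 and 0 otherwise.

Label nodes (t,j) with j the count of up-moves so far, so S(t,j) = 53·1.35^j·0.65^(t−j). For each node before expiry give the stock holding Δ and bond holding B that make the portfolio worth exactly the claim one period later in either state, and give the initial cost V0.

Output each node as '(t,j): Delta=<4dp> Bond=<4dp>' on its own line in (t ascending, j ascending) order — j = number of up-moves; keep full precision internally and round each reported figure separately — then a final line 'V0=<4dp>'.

(0,0): Delta=-0.7876 Bond=65.9892
(1,0): Delta=0.0000 Bond=45.4545
(1,1): Delta=-0.9983 Bond=87.6623
V0=24.2452

The replicating-portfolio and risk-neutral prices coincide; use p* = (1.1−0.65)/(1.35−0.65) = 0.6429 for the latter.
Payoff layer (t=2): V(2,0)=50.0000, V(2,1)=50.0000, V(2,2)=0.0000
  t=1,j=0: stock 34.4500 → up 46.5075 (V=50.0000), down 22.3925 (V=50.0000). Price 45.4545; hedge Δ=0.0000, bond B=45.4545.
  t=1,j=1: stock 71.5500 → up 96.5925 (V=0.0000), down 46.5075 (V=50.0000). Price 16.2338; hedge Δ=-0.9983, bond B=87.6623.
  t=0,j=0: stock 53.0000 → up 71.5500 (V=16.2338), down 34.4500 (V=45.4545). Price 24.2452; hedge Δ=-0.7876, bond B=65.9892.
Each (Δ,B) replicates both successor values, so the strategy is self-financing and V0 is arbitrage-free.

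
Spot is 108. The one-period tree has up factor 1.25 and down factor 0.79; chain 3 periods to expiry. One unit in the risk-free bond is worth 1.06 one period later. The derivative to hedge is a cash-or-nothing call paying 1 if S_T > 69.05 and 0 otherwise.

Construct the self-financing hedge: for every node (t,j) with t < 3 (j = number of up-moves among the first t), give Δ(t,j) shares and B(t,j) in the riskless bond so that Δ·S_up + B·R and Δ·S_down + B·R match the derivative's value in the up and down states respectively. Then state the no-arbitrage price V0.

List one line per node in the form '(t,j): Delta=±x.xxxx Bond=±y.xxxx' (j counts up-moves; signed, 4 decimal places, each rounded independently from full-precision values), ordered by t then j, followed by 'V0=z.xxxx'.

(0,0): Delta=0.0031 Bond=0.4504
(1,0): Delta=0.0099 Bond=-0.1089
(1,1): Delta=0.0000 Bond=0.8900
(2,0): Delta=0.0323 Bond=-1.6202
(2,1): Delta=0.0000 Bond=0.9434
(2,2): Delta=0.0000 Bond=0.9434
V0=0.7805

Under the risk-neutral measure, an up-move has probability p* = (R−d)/(u−d) = 0.5870 and values discount at R = 1.06.
At expiry t=3: V(3,0)=0.0000, V(3,1)=1.0000, V(3,2)=1.0000, V(3,3)=1.0000
Node (2,0) S=67.4028: V=(p*·1.0000+(1−p*)·0.0000)/1.06=0.5537; Δ=(1.0000−0.0000)/(84.2535−53.2482)=0.0323; B=V−Δ·S=-1.6202
Node (2,1) S=106.6500: V=(p*·1.0000+(1−p*)·1.0000)/1.06=0.9434; Δ=(1.0000−1.0000)/(133.3125−84.2535)=0.0000; B=V−Δ·S=0.9434
Node (2,2) S=168.7500: V=(p*·1.0000+(1−p*)·1.0000)/1.06=0.9434; Δ=(1.0000−1.0000)/(210.9375−133.3125)=0.0000; B=V−Δ·S=0.9434
Node (1,0) S=85.3200: V=(p*·0.9434+(1−p*)·0.5537)/1.06=0.7382; Δ=(0.9434−0.5537)/(106.6500−67.4028)=0.0099; B=V−Δ·S=-0.1089
Node (1,1) S=135.0000: V=(p*·0.9434+(1−p*)·0.9434)/1.06=0.8900; Δ=(0.9434−0.9434)/(168.7500−106.6500)=0.0000; B=V−Δ·S=0.8900
Node (0,0) S=108.0000: V=(p*·0.8900+(1−p*)·0.7382)/1.06=0.7805; Δ=(0.8900−0.7382)/(135.0000−85.3200)=0.0031; B=V−Δ·S=0.4504
Each (Δ,B) replicates both successor values, so the strategy is self-financing and V0 is arbitrage-free.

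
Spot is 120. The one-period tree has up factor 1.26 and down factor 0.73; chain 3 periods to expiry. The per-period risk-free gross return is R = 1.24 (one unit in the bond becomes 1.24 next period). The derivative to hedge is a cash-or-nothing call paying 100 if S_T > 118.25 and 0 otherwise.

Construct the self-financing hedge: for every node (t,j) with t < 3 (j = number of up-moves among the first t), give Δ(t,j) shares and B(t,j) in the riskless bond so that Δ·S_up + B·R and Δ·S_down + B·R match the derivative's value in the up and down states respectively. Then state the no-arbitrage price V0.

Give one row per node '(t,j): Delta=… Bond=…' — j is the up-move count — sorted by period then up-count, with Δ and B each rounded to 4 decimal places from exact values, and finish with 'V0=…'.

No-arbitrage ⇒ martingale measure with p* = (R−d)/(u−d) = 0.9623.
At expiry t=3: V(3,0)=0.0000, V(3,1)=0.0000, V(3,2)=100.0000, V(3,3)=100.0000
  t=2,j=0: stock 63.9480 → up 80.5745 (V=0.0000), down 46.6820 (V=0.0000). Price 0.0000; hedge Δ=0.0000, bond B=0.0000.
  t=2,j=1: stock 110.3760 → up 139.0738 (V=100.0000), down 80.5745 (V=0.0000). Price 77.6019; hedge Δ=1.7094, bond B=-111.0773.
  t=2,j=2: stock 190.5120 → up 240.0451 (V=100.0000), down 139.0738 (V=100.0000). Price 80.6452; hedge Δ=0.0000, bond B=80.6452.
  t=1,j=0: stock 87.6000 → up 110.3760 (V=77.6019), down 63.9480 (V=0.0000). Price 60.2206; hedge Δ=1.6714, bond B=-86.1981.
  t=1,j=1: stock 151.2000 → up 190.5120 (V=80.6452), down 110.3760 (V=77.6019). Price 64.9438; hedge Δ=0.0380, bond B=59.2019.
  t=0,j=0: stock 120.0000 → up 151.2000 (V=64.9438), down 87.6000 (V=60.2206). Price 52.2303; hedge Δ=0.0743, bond B=43.3186.
The time-0 hedge costs 52.2303, which is the no-arbitrage price.

(0,0): Delta=0.0743 Bond=43.3186
(1,0): Delta=1.6714 Bond=-86.1981
(1,1): Delta=0.0380 Bond=59.2019
(2,0): Delta=0.0000 Bond=0.0000
(2,1): Delta=1.7094 Bond=-111.0773
(2,2): Delta=0.0000 Bond=80.6452
V0=52.2303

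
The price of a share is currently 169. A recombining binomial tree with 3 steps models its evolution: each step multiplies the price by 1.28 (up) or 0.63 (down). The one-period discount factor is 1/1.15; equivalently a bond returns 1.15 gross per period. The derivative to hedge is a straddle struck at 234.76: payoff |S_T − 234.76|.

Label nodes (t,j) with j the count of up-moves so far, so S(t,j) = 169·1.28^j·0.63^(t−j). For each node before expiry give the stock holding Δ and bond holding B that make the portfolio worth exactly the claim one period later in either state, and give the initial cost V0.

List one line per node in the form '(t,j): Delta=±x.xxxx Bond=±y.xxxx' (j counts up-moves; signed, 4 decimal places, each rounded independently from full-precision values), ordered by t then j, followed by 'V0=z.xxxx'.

(0,0): Delta=0.0543 Bond=56.7500
(1,0): Delta=-1.0000 Bond=177.5123
(1,1): Delta=0.1840 Bond=37.2000
(2,0): Delta=-1.0000 Bond=204.1391
(2,1): Delta=-1.0000 Bond=204.1391
(2,2): Delta=0.3297 Bond=2.4402
V0=65.9243

Risk-neutral probability p* = (R−d)/(u−d) = (1.15−0.63)/(1.28−0.63) = 0.8000.
Terminal payoffs: V(3,0)=192.5021, V(3,1)=148.9026, V(3,2)=60.3196, V(3,3)=119.6587
  t=2,j=0: stock 67.0761 → up 85.8574 (V=148.9026), down 42.2579 (V=192.5021). Price 137.0630; hedge Δ=-1.0000, bond B=204.1391.
  t=2,j=1: stock 136.2816 → up 174.4404 (V=60.3196), down 85.8574 (V=148.9026). Price 67.8575; hedge Δ=-1.0000, bond B=204.1391.
  t=2,j=2: stock 276.8896 → up 354.4187 (V=119.6587), down 174.4404 (V=60.3196). Price 93.7312; hedge Δ=0.3297, bond B=2.4402.
  t=1,j=0: stock 106.4700 → up 136.2816 (V=67.8575), down 67.0761 (V=137.0630). Price 71.0423; hedge Δ=-1.0000, bond B=177.5123.
  t=1,j=1: stock 216.3200 → up 276.8896 (V=93.7312), down 136.2816 (V=67.8575). Price 77.0056; hedge Δ=0.1840, bond B=37.2000.
  t=0,j=0: stock 169.0000 → up 216.3200 (V=77.0056), down 106.4700 (V=71.0423). Price 65.9243; hedge Δ=0.0543, bond B=56.7500.
Check: Δ(0,0)·S0 + B(0,0) = 65.9243 = V0.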